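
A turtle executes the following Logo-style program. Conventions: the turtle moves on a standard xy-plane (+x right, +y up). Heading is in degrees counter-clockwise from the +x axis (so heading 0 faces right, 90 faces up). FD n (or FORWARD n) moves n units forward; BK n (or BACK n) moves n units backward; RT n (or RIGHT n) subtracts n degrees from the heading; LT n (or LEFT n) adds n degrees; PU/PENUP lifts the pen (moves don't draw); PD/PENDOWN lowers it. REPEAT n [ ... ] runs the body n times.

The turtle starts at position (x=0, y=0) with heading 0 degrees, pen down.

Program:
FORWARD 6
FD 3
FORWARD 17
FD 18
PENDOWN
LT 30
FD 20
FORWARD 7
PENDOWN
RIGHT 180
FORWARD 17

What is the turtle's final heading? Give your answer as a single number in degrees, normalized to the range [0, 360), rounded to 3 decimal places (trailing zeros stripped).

Answer: 210

Derivation:
Executing turtle program step by step:
Start: pos=(0,0), heading=0, pen down
FD 6: (0,0) -> (6,0) [heading=0, draw]
FD 3: (6,0) -> (9,0) [heading=0, draw]
FD 17: (9,0) -> (26,0) [heading=0, draw]
FD 18: (26,0) -> (44,0) [heading=0, draw]
PD: pen down
LT 30: heading 0 -> 30
FD 20: (44,0) -> (61.321,10) [heading=30, draw]
FD 7: (61.321,10) -> (67.383,13.5) [heading=30, draw]
PD: pen down
RT 180: heading 30 -> 210
FD 17: (67.383,13.5) -> (52.66,5) [heading=210, draw]
Final: pos=(52.66,5), heading=210, 7 segment(s) drawn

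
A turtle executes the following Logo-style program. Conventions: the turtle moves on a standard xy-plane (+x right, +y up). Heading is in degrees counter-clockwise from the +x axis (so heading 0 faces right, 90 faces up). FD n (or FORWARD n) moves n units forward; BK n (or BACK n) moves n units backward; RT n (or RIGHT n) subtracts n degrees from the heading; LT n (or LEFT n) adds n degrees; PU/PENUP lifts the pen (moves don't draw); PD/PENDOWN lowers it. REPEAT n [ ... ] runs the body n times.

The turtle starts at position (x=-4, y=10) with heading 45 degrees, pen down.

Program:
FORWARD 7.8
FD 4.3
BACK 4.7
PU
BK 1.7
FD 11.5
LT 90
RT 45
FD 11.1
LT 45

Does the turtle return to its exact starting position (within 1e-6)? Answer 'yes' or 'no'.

Answer: no

Derivation:
Executing turtle program step by step:
Start: pos=(-4,10), heading=45, pen down
FD 7.8: (-4,10) -> (1.515,15.515) [heading=45, draw]
FD 4.3: (1.515,15.515) -> (4.556,18.556) [heading=45, draw]
BK 4.7: (4.556,18.556) -> (1.233,15.233) [heading=45, draw]
PU: pen up
BK 1.7: (1.233,15.233) -> (0.031,14.031) [heading=45, move]
FD 11.5: (0.031,14.031) -> (8.162,22.162) [heading=45, move]
LT 90: heading 45 -> 135
RT 45: heading 135 -> 90
FD 11.1: (8.162,22.162) -> (8.162,33.262) [heading=90, move]
LT 45: heading 90 -> 135
Final: pos=(8.162,33.262), heading=135, 3 segment(s) drawn

Start position: (-4, 10)
Final position: (8.162, 33.262)
Distance = 26.25; >= 1e-6 -> NOT closed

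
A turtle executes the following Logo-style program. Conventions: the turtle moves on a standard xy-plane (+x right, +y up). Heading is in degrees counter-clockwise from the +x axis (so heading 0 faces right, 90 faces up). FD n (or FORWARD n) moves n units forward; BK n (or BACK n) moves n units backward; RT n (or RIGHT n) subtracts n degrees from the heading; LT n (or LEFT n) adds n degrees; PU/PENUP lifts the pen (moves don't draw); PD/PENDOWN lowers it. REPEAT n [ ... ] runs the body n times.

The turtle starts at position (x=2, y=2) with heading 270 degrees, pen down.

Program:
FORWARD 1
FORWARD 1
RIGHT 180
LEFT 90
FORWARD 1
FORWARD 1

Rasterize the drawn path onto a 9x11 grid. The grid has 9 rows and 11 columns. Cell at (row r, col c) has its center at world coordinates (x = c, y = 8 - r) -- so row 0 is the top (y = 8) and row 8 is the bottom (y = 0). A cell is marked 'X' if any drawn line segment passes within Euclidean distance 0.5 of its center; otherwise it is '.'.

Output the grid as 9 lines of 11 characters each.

Segment 0: (2,2) -> (2,1)
Segment 1: (2,1) -> (2,0)
Segment 2: (2,0) -> (1,0)
Segment 3: (1,0) -> (-0,0)

Answer: ...........
...........
...........
...........
...........
...........
..X........
..X........
XXX........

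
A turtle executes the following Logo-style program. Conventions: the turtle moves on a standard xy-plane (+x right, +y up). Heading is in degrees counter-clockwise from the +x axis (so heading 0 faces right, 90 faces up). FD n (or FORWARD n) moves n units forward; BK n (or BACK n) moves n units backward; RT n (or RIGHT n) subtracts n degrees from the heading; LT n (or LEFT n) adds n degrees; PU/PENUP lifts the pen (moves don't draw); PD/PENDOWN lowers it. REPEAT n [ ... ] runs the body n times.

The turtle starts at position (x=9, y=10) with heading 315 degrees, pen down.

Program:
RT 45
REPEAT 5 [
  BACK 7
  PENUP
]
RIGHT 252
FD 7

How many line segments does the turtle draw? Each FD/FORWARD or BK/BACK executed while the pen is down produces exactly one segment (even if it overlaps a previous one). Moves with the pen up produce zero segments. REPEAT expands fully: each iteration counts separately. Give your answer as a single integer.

Answer: 1

Derivation:
Executing turtle program step by step:
Start: pos=(9,10), heading=315, pen down
RT 45: heading 315 -> 270
REPEAT 5 [
  -- iteration 1/5 --
  BK 7: (9,10) -> (9,17) [heading=270, draw]
  PU: pen up
  -- iteration 2/5 --
  BK 7: (9,17) -> (9,24) [heading=270, move]
  PU: pen up
  -- iteration 3/5 --
  BK 7: (9,24) -> (9,31) [heading=270, move]
  PU: pen up
  -- iteration 4/5 --
  BK 7: (9,31) -> (9,38) [heading=270, move]
  PU: pen up
  -- iteration 5/5 --
  BK 7: (9,38) -> (9,45) [heading=270, move]
  PU: pen up
]
RT 252: heading 270 -> 18
FD 7: (9,45) -> (15.657,47.163) [heading=18, move]
Final: pos=(15.657,47.163), heading=18, 1 segment(s) drawn
Segments drawn: 1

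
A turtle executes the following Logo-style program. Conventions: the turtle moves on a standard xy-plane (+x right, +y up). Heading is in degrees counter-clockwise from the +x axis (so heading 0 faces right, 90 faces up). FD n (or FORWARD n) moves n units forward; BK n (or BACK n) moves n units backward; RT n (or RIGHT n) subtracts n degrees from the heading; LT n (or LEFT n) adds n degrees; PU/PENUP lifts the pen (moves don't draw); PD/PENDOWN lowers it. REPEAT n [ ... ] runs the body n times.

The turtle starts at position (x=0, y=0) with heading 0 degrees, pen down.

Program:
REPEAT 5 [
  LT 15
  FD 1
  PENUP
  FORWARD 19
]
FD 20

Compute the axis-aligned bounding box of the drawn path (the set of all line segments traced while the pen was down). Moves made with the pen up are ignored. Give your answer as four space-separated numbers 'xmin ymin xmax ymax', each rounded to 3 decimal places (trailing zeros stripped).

Answer: 0 0 0.966 0.259

Derivation:
Executing turtle program step by step:
Start: pos=(0,0), heading=0, pen down
REPEAT 5 [
  -- iteration 1/5 --
  LT 15: heading 0 -> 15
  FD 1: (0,0) -> (0.966,0.259) [heading=15, draw]
  PU: pen up
  FD 19: (0.966,0.259) -> (19.319,5.176) [heading=15, move]
  -- iteration 2/5 --
  LT 15: heading 15 -> 30
  FD 1: (19.319,5.176) -> (20.185,5.676) [heading=30, move]
  PU: pen up
  FD 19: (20.185,5.676) -> (36.639,15.176) [heading=30, move]
  -- iteration 3/5 --
  LT 15: heading 30 -> 45
  FD 1: (36.639,15.176) -> (37.346,15.883) [heading=45, move]
  PU: pen up
  FD 19: (37.346,15.883) -> (50.781,29.319) [heading=45, move]
  -- iteration 4/5 --
  LT 15: heading 45 -> 60
  FD 1: (50.781,29.319) -> (51.281,30.185) [heading=60, move]
  PU: pen up
  FD 19: (51.281,30.185) -> (60.781,46.639) [heading=60, move]
  -- iteration 5/5 --
  LT 15: heading 60 -> 75
  FD 1: (60.781,46.639) -> (61.04,47.605) [heading=75, move]
  PU: pen up
  FD 19: (61.04,47.605) -> (65.958,65.958) [heading=75, move]
]
FD 20: (65.958,65.958) -> (71.134,85.276) [heading=75, move]
Final: pos=(71.134,85.276), heading=75, 1 segment(s) drawn

Segment endpoints: x in {0, 0.966}, y in {0, 0.259}
xmin=0, ymin=0, xmax=0.966, ymax=0.259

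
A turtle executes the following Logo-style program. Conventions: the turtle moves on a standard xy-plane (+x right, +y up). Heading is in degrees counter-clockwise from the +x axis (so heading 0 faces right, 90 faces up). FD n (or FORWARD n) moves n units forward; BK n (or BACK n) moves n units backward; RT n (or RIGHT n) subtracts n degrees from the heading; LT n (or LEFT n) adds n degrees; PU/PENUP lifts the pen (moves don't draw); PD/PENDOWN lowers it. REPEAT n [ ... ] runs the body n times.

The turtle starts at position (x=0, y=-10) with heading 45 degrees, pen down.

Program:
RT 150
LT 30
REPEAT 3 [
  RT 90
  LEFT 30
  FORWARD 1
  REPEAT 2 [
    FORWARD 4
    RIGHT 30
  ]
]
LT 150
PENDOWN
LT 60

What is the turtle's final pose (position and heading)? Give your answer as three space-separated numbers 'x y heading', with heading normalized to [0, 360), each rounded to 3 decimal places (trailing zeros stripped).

Answer: 0 -10 135

Derivation:
Executing turtle program step by step:
Start: pos=(0,-10), heading=45, pen down
RT 150: heading 45 -> 255
LT 30: heading 255 -> 285
REPEAT 3 [
  -- iteration 1/3 --
  RT 90: heading 285 -> 195
  LT 30: heading 195 -> 225
  FD 1: (0,-10) -> (-0.707,-10.707) [heading=225, draw]
  REPEAT 2 [
    -- iteration 1/2 --
    FD 4: (-0.707,-10.707) -> (-3.536,-13.536) [heading=225, draw]
    RT 30: heading 225 -> 195
    -- iteration 2/2 --
    FD 4: (-3.536,-13.536) -> (-7.399,-14.571) [heading=195, draw]
    RT 30: heading 195 -> 165
  ]
  -- iteration 2/3 --
  RT 90: heading 165 -> 75
  LT 30: heading 75 -> 105
  FD 1: (-7.399,-14.571) -> (-7.658,-13.605) [heading=105, draw]
  REPEAT 2 [
    -- iteration 1/2 --
    FD 4: (-7.658,-13.605) -> (-8.693,-9.741) [heading=105, draw]
    RT 30: heading 105 -> 75
    -- iteration 2/2 --
    FD 4: (-8.693,-9.741) -> (-7.658,-5.877) [heading=75, draw]
    RT 30: heading 75 -> 45
  ]
  -- iteration 3/3 --
  RT 90: heading 45 -> 315
  LT 30: heading 315 -> 345
  FD 1: (-7.658,-5.877) -> (-6.692,-6.136) [heading=345, draw]
  REPEAT 2 [
    -- iteration 1/2 --
    FD 4: (-6.692,-6.136) -> (-2.828,-7.172) [heading=345, draw]
    RT 30: heading 345 -> 315
    -- iteration 2/2 --
    FD 4: (-2.828,-7.172) -> (0,-10) [heading=315, draw]
    RT 30: heading 315 -> 285
  ]
]
LT 150: heading 285 -> 75
PD: pen down
LT 60: heading 75 -> 135
Final: pos=(0,-10), heading=135, 9 segment(s) drawn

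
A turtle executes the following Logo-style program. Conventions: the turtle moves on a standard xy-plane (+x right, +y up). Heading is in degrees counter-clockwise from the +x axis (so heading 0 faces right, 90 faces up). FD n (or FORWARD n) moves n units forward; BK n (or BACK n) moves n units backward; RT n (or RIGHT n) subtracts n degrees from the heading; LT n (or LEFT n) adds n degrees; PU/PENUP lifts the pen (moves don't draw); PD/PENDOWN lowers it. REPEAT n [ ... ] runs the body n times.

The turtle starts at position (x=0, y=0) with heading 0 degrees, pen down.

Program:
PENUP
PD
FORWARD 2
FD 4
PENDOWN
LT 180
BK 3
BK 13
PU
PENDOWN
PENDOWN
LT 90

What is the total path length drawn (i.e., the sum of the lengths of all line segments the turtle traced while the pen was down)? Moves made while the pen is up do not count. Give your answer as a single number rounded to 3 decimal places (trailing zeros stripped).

Answer: 22

Derivation:
Executing turtle program step by step:
Start: pos=(0,0), heading=0, pen down
PU: pen up
PD: pen down
FD 2: (0,0) -> (2,0) [heading=0, draw]
FD 4: (2,0) -> (6,0) [heading=0, draw]
PD: pen down
LT 180: heading 0 -> 180
BK 3: (6,0) -> (9,0) [heading=180, draw]
BK 13: (9,0) -> (22,0) [heading=180, draw]
PU: pen up
PD: pen down
PD: pen down
LT 90: heading 180 -> 270
Final: pos=(22,0), heading=270, 4 segment(s) drawn

Segment lengths:
  seg 1: (0,0) -> (2,0), length = 2
  seg 2: (2,0) -> (6,0), length = 4
  seg 3: (6,0) -> (9,0), length = 3
  seg 4: (9,0) -> (22,0), length = 13
Total = 22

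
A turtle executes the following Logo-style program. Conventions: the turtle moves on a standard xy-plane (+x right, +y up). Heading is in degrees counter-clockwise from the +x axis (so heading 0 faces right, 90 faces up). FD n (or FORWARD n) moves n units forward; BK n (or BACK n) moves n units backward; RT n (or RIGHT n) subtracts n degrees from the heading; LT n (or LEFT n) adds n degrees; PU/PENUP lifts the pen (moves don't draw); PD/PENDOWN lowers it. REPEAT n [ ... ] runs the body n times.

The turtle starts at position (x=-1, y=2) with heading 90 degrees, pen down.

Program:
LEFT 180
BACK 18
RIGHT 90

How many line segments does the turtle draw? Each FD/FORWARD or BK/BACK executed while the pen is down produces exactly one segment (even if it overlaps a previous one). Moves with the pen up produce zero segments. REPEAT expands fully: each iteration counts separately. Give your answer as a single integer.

Executing turtle program step by step:
Start: pos=(-1,2), heading=90, pen down
LT 180: heading 90 -> 270
BK 18: (-1,2) -> (-1,20) [heading=270, draw]
RT 90: heading 270 -> 180
Final: pos=(-1,20), heading=180, 1 segment(s) drawn
Segments drawn: 1

Answer: 1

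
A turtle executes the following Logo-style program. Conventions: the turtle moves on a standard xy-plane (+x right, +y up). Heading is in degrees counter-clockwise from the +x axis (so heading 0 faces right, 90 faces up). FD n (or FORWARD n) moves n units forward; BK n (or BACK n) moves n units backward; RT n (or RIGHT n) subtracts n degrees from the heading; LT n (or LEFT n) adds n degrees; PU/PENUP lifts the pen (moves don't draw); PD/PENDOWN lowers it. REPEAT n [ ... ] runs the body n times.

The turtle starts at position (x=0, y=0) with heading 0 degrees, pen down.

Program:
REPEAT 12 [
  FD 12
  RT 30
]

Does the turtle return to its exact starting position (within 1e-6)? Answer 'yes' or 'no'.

Executing turtle program step by step:
Start: pos=(0,0), heading=0, pen down
REPEAT 12 [
  -- iteration 1/12 --
  FD 12: (0,0) -> (12,0) [heading=0, draw]
  RT 30: heading 0 -> 330
  -- iteration 2/12 --
  FD 12: (12,0) -> (22.392,-6) [heading=330, draw]
  RT 30: heading 330 -> 300
  -- iteration 3/12 --
  FD 12: (22.392,-6) -> (28.392,-16.392) [heading=300, draw]
  RT 30: heading 300 -> 270
  -- iteration 4/12 --
  FD 12: (28.392,-16.392) -> (28.392,-28.392) [heading=270, draw]
  RT 30: heading 270 -> 240
  -- iteration 5/12 --
  FD 12: (28.392,-28.392) -> (22.392,-38.785) [heading=240, draw]
  RT 30: heading 240 -> 210
  -- iteration 6/12 --
  FD 12: (22.392,-38.785) -> (12,-44.785) [heading=210, draw]
  RT 30: heading 210 -> 180
  -- iteration 7/12 --
  FD 12: (12,-44.785) -> (0,-44.785) [heading=180, draw]
  RT 30: heading 180 -> 150
  -- iteration 8/12 --
  FD 12: (0,-44.785) -> (-10.392,-38.785) [heading=150, draw]
  RT 30: heading 150 -> 120
  -- iteration 9/12 --
  FD 12: (-10.392,-38.785) -> (-16.392,-28.392) [heading=120, draw]
  RT 30: heading 120 -> 90
  -- iteration 10/12 --
  FD 12: (-16.392,-28.392) -> (-16.392,-16.392) [heading=90, draw]
  RT 30: heading 90 -> 60
  -- iteration 11/12 --
  FD 12: (-16.392,-16.392) -> (-10.392,-6) [heading=60, draw]
  RT 30: heading 60 -> 30
  -- iteration 12/12 --
  FD 12: (-10.392,-6) -> (0,0) [heading=30, draw]
  RT 30: heading 30 -> 0
]
Final: pos=(0,0), heading=0, 12 segment(s) drawn

Start position: (0, 0)
Final position: (0, 0)
Distance = 0; < 1e-6 -> CLOSED

Answer: yes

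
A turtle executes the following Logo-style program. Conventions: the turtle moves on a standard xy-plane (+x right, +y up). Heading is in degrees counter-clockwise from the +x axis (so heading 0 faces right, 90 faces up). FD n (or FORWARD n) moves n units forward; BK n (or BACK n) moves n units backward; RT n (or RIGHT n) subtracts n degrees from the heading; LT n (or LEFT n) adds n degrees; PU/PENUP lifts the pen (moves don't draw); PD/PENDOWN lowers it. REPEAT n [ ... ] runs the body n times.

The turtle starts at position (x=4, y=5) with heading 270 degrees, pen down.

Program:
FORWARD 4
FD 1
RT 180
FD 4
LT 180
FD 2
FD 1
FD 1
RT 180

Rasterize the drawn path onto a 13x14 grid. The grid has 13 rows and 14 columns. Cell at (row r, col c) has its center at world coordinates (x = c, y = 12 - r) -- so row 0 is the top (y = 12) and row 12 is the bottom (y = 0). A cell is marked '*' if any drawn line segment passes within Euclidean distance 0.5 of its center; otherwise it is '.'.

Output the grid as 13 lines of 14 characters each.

Answer: ..............
..............
..............
..............
..............
..............
..............
....*.........
....*.........
....*.........
....*.........
....*.........
....*.........

Derivation:
Segment 0: (4,5) -> (4,1)
Segment 1: (4,1) -> (4,0)
Segment 2: (4,0) -> (4,4)
Segment 3: (4,4) -> (4,2)
Segment 4: (4,2) -> (4,1)
Segment 5: (4,1) -> (4,0)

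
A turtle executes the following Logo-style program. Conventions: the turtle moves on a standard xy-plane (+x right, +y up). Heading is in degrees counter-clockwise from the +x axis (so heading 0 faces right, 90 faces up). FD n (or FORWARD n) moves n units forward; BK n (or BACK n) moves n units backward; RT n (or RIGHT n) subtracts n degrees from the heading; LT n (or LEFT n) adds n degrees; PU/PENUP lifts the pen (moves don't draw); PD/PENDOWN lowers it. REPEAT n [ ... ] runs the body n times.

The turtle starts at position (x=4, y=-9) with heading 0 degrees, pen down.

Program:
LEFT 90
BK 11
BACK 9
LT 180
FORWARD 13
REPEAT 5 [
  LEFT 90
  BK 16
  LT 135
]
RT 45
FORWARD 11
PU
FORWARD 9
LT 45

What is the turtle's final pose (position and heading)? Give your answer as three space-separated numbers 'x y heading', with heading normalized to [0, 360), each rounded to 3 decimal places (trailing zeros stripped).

Executing turtle program step by step:
Start: pos=(4,-9), heading=0, pen down
LT 90: heading 0 -> 90
BK 11: (4,-9) -> (4,-20) [heading=90, draw]
BK 9: (4,-20) -> (4,-29) [heading=90, draw]
LT 180: heading 90 -> 270
FD 13: (4,-29) -> (4,-42) [heading=270, draw]
REPEAT 5 [
  -- iteration 1/5 --
  LT 90: heading 270 -> 0
  BK 16: (4,-42) -> (-12,-42) [heading=0, draw]
  LT 135: heading 0 -> 135
  -- iteration 2/5 --
  LT 90: heading 135 -> 225
  BK 16: (-12,-42) -> (-0.686,-30.686) [heading=225, draw]
  LT 135: heading 225 -> 0
  -- iteration 3/5 --
  LT 90: heading 0 -> 90
  BK 16: (-0.686,-30.686) -> (-0.686,-46.686) [heading=90, draw]
  LT 135: heading 90 -> 225
  -- iteration 4/5 --
  LT 90: heading 225 -> 315
  BK 16: (-0.686,-46.686) -> (-12,-35.373) [heading=315, draw]
  LT 135: heading 315 -> 90
  -- iteration 5/5 --
  LT 90: heading 90 -> 180
  BK 16: (-12,-35.373) -> (4,-35.373) [heading=180, draw]
  LT 135: heading 180 -> 315
]
RT 45: heading 315 -> 270
FD 11: (4,-35.373) -> (4,-46.373) [heading=270, draw]
PU: pen up
FD 9: (4,-46.373) -> (4,-55.373) [heading=270, move]
LT 45: heading 270 -> 315
Final: pos=(4,-55.373), heading=315, 9 segment(s) drawn

Answer: 4 -55.373 315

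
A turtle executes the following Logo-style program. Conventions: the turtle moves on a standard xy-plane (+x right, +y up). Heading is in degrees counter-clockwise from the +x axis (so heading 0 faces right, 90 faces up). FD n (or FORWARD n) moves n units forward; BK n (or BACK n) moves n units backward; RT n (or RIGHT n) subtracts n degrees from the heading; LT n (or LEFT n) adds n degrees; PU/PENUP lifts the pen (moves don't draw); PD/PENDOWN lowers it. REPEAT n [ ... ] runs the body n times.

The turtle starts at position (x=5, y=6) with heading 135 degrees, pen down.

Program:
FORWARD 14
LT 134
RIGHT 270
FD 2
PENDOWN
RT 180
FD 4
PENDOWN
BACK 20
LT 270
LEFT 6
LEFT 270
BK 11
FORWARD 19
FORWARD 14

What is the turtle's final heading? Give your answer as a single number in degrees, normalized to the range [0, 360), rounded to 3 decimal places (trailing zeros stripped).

Answer: 5

Derivation:
Executing turtle program step by step:
Start: pos=(5,6), heading=135, pen down
FD 14: (5,6) -> (-4.899,15.899) [heading=135, draw]
LT 134: heading 135 -> 269
RT 270: heading 269 -> 359
FD 2: (-4.899,15.899) -> (-2.9,15.865) [heading=359, draw]
PD: pen down
RT 180: heading 359 -> 179
FD 4: (-2.9,15.865) -> (-6.899,15.934) [heading=179, draw]
PD: pen down
BK 20: (-6.899,15.934) -> (13.098,15.585) [heading=179, draw]
LT 270: heading 179 -> 89
LT 6: heading 89 -> 95
LT 270: heading 95 -> 5
BK 11: (13.098,15.585) -> (2.14,14.627) [heading=5, draw]
FD 19: (2.14,14.627) -> (21.067,16.283) [heading=5, draw]
FD 14: (21.067,16.283) -> (35.014,17.503) [heading=5, draw]
Final: pos=(35.014,17.503), heading=5, 7 segment(s) drawn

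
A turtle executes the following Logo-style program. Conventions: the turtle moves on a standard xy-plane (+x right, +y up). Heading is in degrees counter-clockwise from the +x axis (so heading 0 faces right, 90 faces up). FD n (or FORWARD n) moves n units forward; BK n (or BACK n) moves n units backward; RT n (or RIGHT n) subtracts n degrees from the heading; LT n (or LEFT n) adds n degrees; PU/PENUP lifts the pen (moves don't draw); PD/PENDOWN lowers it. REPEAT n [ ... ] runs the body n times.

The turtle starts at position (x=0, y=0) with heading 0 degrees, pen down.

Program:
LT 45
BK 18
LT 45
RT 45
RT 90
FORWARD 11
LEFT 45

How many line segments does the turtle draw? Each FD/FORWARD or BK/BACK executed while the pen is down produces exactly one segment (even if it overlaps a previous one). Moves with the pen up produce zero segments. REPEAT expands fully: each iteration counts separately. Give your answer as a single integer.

Executing turtle program step by step:
Start: pos=(0,0), heading=0, pen down
LT 45: heading 0 -> 45
BK 18: (0,0) -> (-12.728,-12.728) [heading=45, draw]
LT 45: heading 45 -> 90
RT 45: heading 90 -> 45
RT 90: heading 45 -> 315
FD 11: (-12.728,-12.728) -> (-4.95,-20.506) [heading=315, draw]
LT 45: heading 315 -> 0
Final: pos=(-4.95,-20.506), heading=0, 2 segment(s) drawn
Segments drawn: 2

Answer: 2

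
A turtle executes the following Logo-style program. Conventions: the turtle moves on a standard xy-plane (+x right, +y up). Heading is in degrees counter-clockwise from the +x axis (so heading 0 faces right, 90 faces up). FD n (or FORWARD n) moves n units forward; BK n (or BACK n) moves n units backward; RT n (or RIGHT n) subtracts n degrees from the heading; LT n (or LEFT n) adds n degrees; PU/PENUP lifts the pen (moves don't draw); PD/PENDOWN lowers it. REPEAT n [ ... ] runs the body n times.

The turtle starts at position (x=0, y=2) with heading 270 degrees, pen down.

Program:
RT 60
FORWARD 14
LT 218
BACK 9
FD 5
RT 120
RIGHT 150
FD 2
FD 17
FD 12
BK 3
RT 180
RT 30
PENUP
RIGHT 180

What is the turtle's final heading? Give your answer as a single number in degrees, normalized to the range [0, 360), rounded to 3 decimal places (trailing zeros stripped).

Executing turtle program step by step:
Start: pos=(0,2), heading=270, pen down
RT 60: heading 270 -> 210
FD 14: (0,2) -> (-12.124,-5) [heading=210, draw]
LT 218: heading 210 -> 68
BK 9: (-12.124,-5) -> (-15.496,-13.345) [heading=68, draw]
FD 5: (-15.496,-13.345) -> (-13.623,-8.709) [heading=68, draw]
RT 120: heading 68 -> 308
RT 150: heading 308 -> 158
FD 2: (-13.623,-8.709) -> (-15.477,-7.96) [heading=158, draw]
FD 17: (-15.477,-7.96) -> (-31.239,-1.591) [heading=158, draw]
FD 12: (-31.239,-1.591) -> (-42.365,2.904) [heading=158, draw]
BK 3: (-42.365,2.904) -> (-39.584,1.78) [heading=158, draw]
RT 180: heading 158 -> 338
RT 30: heading 338 -> 308
PU: pen up
RT 180: heading 308 -> 128
Final: pos=(-39.584,1.78), heading=128, 7 segment(s) drawn

Answer: 128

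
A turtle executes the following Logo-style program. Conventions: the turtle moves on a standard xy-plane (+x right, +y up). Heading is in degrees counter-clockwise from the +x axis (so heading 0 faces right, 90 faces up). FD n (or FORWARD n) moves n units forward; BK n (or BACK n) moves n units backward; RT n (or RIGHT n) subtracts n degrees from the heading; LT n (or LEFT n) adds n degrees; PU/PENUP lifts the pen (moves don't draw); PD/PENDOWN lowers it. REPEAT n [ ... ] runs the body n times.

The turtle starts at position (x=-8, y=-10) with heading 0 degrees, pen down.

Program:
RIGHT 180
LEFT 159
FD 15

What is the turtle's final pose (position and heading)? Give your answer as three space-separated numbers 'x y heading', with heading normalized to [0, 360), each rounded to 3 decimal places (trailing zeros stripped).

Executing turtle program step by step:
Start: pos=(-8,-10), heading=0, pen down
RT 180: heading 0 -> 180
LT 159: heading 180 -> 339
FD 15: (-8,-10) -> (6.004,-15.376) [heading=339, draw]
Final: pos=(6.004,-15.376), heading=339, 1 segment(s) drawn

Answer: 6.004 -15.376 339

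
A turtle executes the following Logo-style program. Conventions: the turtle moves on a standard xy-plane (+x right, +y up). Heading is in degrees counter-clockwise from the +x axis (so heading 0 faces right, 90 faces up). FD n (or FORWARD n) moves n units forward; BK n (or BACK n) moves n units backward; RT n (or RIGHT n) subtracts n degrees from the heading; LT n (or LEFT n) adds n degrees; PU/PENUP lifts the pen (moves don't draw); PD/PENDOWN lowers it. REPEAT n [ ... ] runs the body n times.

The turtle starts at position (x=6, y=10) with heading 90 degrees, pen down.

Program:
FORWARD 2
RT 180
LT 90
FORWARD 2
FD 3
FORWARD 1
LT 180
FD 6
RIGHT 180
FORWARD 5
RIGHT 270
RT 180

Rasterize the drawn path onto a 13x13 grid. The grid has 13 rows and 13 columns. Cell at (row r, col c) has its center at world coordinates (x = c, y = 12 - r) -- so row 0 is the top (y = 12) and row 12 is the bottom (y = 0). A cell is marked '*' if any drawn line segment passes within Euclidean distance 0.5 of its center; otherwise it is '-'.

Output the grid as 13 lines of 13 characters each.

Segment 0: (6,10) -> (6,12)
Segment 1: (6,12) -> (8,12)
Segment 2: (8,12) -> (11,12)
Segment 3: (11,12) -> (12,12)
Segment 4: (12,12) -> (6,12)
Segment 5: (6,12) -> (11,12)

Answer: ------*******
------*------
------*------
-------------
-------------
-------------
-------------
-------------
-------------
-------------
-------------
-------------
-------------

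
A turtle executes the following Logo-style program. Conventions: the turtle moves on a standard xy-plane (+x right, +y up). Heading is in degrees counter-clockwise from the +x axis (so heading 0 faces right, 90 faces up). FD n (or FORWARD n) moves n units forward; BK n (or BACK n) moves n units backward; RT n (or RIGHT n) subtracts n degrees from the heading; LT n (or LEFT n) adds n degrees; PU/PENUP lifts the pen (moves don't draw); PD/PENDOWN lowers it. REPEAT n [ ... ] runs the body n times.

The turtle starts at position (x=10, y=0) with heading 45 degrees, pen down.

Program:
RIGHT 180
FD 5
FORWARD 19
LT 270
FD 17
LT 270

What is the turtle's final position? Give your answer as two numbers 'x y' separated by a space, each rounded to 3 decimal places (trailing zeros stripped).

Executing turtle program step by step:
Start: pos=(10,0), heading=45, pen down
RT 180: heading 45 -> 225
FD 5: (10,0) -> (6.464,-3.536) [heading=225, draw]
FD 19: (6.464,-3.536) -> (-6.971,-16.971) [heading=225, draw]
LT 270: heading 225 -> 135
FD 17: (-6.971,-16.971) -> (-18.991,-4.95) [heading=135, draw]
LT 270: heading 135 -> 45
Final: pos=(-18.991,-4.95), heading=45, 3 segment(s) drawn

Answer: -18.991 -4.95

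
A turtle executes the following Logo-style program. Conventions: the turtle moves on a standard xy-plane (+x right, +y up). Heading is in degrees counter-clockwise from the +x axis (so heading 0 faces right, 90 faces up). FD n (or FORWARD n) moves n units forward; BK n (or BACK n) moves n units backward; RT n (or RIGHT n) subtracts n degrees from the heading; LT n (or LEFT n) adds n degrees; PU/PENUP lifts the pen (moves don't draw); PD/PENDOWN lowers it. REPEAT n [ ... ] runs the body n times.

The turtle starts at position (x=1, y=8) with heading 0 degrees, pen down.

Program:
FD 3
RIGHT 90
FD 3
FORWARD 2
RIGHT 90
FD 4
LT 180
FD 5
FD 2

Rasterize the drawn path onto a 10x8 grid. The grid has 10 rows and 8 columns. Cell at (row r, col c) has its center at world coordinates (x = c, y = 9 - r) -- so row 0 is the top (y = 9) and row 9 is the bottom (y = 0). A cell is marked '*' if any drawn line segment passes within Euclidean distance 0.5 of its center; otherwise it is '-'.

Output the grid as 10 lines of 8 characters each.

Segment 0: (1,8) -> (4,8)
Segment 1: (4,8) -> (4,5)
Segment 2: (4,5) -> (4,3)
Segment 3: (4,3) -> (0,3)
Segment 4: (0,3) -> (5,3)
Segment 5: (5,3) -> (7,3)

Answer: --------
-****---
----*---
----*---
----*---
----*---
********
--------
--------
--------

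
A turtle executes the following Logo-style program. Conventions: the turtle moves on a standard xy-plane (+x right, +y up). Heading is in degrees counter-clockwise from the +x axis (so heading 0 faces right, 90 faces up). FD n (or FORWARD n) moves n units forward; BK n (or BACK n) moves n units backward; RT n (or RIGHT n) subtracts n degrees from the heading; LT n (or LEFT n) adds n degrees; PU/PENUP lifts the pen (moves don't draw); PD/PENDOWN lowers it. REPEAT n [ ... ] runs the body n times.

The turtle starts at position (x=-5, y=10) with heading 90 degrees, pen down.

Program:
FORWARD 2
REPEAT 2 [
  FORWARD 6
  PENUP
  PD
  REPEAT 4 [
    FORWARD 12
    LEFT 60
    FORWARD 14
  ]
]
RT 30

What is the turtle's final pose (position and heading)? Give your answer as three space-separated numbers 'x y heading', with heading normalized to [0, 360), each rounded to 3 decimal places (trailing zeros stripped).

Answer: -34.445 33 180

Derivation:
Executing turtle program step by step:
Start: pos=(-5,10), heading=90, pen down
FD 2: (-5,10) -> (-5,12) [heading=90, draw]
REPEAT 2 [
  -- iteration 1/2 --
  FD 6: (-5,12) -> (-5,18) [heading=90, draw]
  PU: pen up
  PD: pen down
  REPEAT 4 [
    -- iteration 1/4 --
    FD 12: (-5,18) -> (-5,30) [heading=90, draw]
    LT 60: heading 90 -> 150
    FD 14: (-5,30) -> (-17.124,37) [heading=150, draw]
    -- iteration 2/4 --
    FD 12: (-17.124,37) -> (-27.517,43) [heading=150, draw]
    LT 60: heading 150 -> 210
    FD 14: (-27.517,43) -> (-39.641,36) [heading=210, draw]
    -- iteration 3/4 --
    FD 12: (-39.641,36) -> (-50.033,30) [heading=210, draw]
    LT 60: heading 210 -> 270
    FD 14: (-50.033,30) -> (-50.033,16) [heading=270, draw]
    -- iteration 4/4 --
    FD 12: (-50.033,16) -> (-50.033,4) [heading=270, draw]
    LT 60: heading 270 -> 330
    FD 14: (-50.033,4) -> (-37.909,-3) [heading=330, draw]
  ]
  -- iteration 2/2 --
  FD 6: (-37.909,-3) -> (-32.713,-6) [heading=330, draw]
  PU: pen up
  PD: pen down
  REPEAT 4 [
    -- iteration 1/4 --
    FD 12: (-32.713,-6) -> (-22.321,-12) [heading=330, draw]
    LT 60: heading 330 -> 30
    FD 14: (-22.321,-12) -> (-10.196,-5) [heading=30, draw]
    -- iteration 2/4 --
    FD 12: (-10.196,-5) -> (0.196,1) [heading=30, draw]
    LT 60: heading 30 -> 90
    FD 14: (0.196,1) -> (0.196,15) [heading=90, draw]
    -- iteration 3/4 --
    FD 12: (0.196,15) -> (0.196,27) [heading=90, draw]
    LT 60: heading 90 -> 150
    FD 14: (0.196,27) -> (-11.928,34) [heading=150, draw]
    -- iteration 4/4 --
    FD 12: (-11.928,34) -> (-22.321,40) [heading=150, draw]
    LT 60: heading 150 -> 210
    FD 14: (-22.321,40) -> (-34.445,33) [heading=210, draw]
  ]
]
RT 30: heading 210 -> 180
Final: pos=(-34.445,33), heading=180, 19 segment(s) drawn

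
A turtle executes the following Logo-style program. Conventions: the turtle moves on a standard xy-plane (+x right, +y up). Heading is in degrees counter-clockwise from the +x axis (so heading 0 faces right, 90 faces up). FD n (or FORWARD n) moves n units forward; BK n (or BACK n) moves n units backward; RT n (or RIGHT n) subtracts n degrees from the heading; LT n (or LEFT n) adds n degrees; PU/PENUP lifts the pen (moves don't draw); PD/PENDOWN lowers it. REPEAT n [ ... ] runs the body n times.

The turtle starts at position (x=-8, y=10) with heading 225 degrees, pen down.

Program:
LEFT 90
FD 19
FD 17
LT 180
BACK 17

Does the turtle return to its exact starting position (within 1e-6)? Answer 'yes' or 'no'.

Answer: no

Derivation:
Executing turtle program step by step:
Start: pos=(-8,10), heading=225, pen down
LT 90: heading 225 -> 315
FD 19: (-8,10) -> (5.435,-3.435) [heading=315, draw]
FD 17: (5.435,-3.435) -> (17.456,-15.456) [heading=315, draw]
LT 180: heading 315 -> 135
BK 17: (17.456,-15.456) -> (29.477,-27.477) [heading=135, draw]
Final: pos=(29.477,-27.477), heading=135, 3 segment(s) drawn

Start position: (-8, 10)
Final position: (29.477, -27.477)
Distance = 53; >= 1e-6 -> NOT closed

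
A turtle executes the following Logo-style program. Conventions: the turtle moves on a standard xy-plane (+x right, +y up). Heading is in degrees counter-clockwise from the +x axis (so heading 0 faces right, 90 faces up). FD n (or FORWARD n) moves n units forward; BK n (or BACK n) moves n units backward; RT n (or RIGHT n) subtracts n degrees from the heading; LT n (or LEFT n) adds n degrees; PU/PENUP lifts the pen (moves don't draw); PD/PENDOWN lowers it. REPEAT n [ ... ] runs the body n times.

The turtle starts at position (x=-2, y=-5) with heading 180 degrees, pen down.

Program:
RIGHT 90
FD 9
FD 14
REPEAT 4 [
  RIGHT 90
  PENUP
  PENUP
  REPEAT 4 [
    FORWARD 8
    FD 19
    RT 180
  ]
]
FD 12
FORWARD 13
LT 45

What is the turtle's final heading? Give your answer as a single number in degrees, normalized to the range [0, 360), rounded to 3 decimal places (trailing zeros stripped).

Executing turtle program step by step:
Start: pos=(-2,-5), heading=180, pen down
RT 90: heading 180 -> 90
FD 9: (-2,-5) -> (-2,4) [heading=90, draw]
FD 14: (-2,4) -> (-2,18) [heading=90, draw]
REPEAT 4 [
  -- iteration 1/4 --
  RT 90: heading 90 -> 0
  PU: pen up
  PU: pen up
  REPEAT 4 [
    -- iteration 1/4 --
    FD 8: (-2,18) -> (6,18) [heading=0, move]
    FD 19: (6,18) -> (25,18) [heading=0, move]
    RT 180: heading 0 -> 180
    -- iteration 2/4 --
    FD 8: (25,18) -> (17,18) [heading=180, move]
    FD 19: (17,18) -> (-2,18) [heading=180, move]
    RT 180: heading 180 -> 0
    -- iteration 3/4 --
    FD 8: (-2,18) -> (6,18) [heading=0, move]
    FD 19: (6,18) -> (25,18) [heading=0, move]
    RT 180: heading 0 -> 180
    -- iteration 4/4 --
    FD 8: (25,18) -> (17,18) [heading=180, move]
    FD 19: (17,18) -> (-2,18) [heading=180, move]
    RT 180: heading 180 -> 0
  ]
  -- iteration 2/4 --
  RT 90: heading 0 -> 270
  PU: pen up
  PU: pen up
  REPEAT 4 [
    -- iteration 1/4 --
    FD 8: (-2,18) -> (-2,10) [heading=270, move]
    FD 19: (-2,10) -> (-2,-9) [heading=270, move]
    RT 180: heading 270 -> 90
    -- iteration 2/4 --
    FD 8: (-2,-9) -> (-2,-1) [heading=90, move]
    FD 19: (-2,-1) -> (-2,18) [heading=90, move]
    RT 180: heading 90 -> 270
    -- iteration 3/4 --
    FD 8: (-2,18) -> (-2,10) [heading=270, move]
    FD 19: (-2,10) -> (-2,-9) [heading=270, move]
    RT 180: heading 270 -> 90
    -- iteration 4/4 --
    FD 8: (-2,-9) -> (-2,-1) [heading=90, move]
    FD 19: (-2,-1) -> (-2,18) [heading=90, move]
    RT 180: heading 90 -> 270
  ]
  -- iteration 3/4 --
  RT 90: heading 270 -> 180
  PU: pen up
  PU: pen up
  REPEAT 4 [
    -- iteration 1/4 --
    FD 8: (-2,18) -> (-10,18) [heading=180, move]
    FD 19: (-10,18) -> (-29,18) [heading=180, move]
    RT 180: heading 180 -> 0
    -- iteration 2/4 --
    FD 8: (-29,18) -> (-21,18) [heading=0, move]
    FD 19: (-21,18) -> (-2,18) [heading=0, move]
    RT 180: heading 0 -> 180
    -- iteration 3/4 --
    FD 8: (-2,18) -> (-10,18) [heading=180, move]
    FD 19: (-10,18) -> (-29,18) [heading=180, move]
    RT 180: heading 180 -> 0
    -- iteration 4/4 --
    FD 8: (-29,18) -> (-21,18) [heading=0, move]
    FD 19: (-21,18) -> (-2,18) [heading=0, move]
    RT 180: heading 0 -> 180
  ]
  -- iteration 4/4 --
  RT 90: heading 180 -> 90
  PU: pen up
  PU: pen up
  REPEAT 4 [
    -- iteration 1/4 --
    FD 8: (-2,18) -> (-2,26) [heading=90, move]
    FD 19: (-2,26) -> (-2,45) [heading=90, move]
    RT 180: heading 90 -> 270
    -- iteration 2/4 --
    FD 8: (-2,45) -> (-2,37) [heading=270, move]
    FD 19: (-2,37) -> (-2,18) [heading=270, move]
    RT 180: heading 270 -> 90
    -- iteration 3/4 --
    FD 8: (-2,18) -> (-2,26) [heading=90, move]
    FD 19: (-2,26) -> (-2,45) [heading=90, move]
    RT 180: heading 90 -> 270
    -- iteration 4/4 --
    FD 8: (-2,45) -> (-2,37) [heading=270, move]
    FD 19: (-2,37) -> (-2,18) [heading=270, move]
    RT 180: heading 270 -> 90
  ]
]
FD 12: (-2,18) -> (-2,30) [heading=90, move]
FD 13: (-2,30) -> (-2,43) [heading=90, move]
LT 45: heading 90 -> 135
Final: pos=(-2,43), heading=135, 2 segment(s) drawn

Answer: 135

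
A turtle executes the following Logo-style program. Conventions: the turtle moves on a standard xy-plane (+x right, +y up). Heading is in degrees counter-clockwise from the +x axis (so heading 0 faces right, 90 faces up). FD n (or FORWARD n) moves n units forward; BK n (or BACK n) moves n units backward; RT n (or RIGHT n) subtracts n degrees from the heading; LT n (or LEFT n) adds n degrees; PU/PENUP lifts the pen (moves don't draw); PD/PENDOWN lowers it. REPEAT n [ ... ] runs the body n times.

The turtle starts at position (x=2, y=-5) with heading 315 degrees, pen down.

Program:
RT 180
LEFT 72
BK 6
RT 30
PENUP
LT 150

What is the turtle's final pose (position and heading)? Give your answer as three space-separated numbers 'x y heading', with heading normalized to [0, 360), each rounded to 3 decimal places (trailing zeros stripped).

Executing turtle program step by step:
Start: pos=(2,-5), heading=315, pen down
RT 180: heading 315 -> 135
LT 72: heading 135 -> 207
BK 6: (2,-5) -> (7.346,-2.276) [heading=207, draw]
RT 30: heading 207 -> 177
PU: pen up
LT 150: heading 177 -> 327
Final: pos=(7.346,-2.276), heading=327, 1 segment(s) drawn

Answer: 7.346 -2.276 327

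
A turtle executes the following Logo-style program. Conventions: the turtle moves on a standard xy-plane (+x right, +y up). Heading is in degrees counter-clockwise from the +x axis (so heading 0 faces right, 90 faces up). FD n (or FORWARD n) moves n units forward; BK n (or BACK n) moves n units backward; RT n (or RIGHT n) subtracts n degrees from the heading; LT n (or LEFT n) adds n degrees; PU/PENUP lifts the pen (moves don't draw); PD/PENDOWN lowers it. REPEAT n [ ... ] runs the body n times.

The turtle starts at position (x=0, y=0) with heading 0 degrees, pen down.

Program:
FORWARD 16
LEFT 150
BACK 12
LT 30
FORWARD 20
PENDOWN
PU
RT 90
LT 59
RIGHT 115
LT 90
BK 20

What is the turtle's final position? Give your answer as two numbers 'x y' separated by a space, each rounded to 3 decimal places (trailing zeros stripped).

Answer: 17.576 -22.581

Derivation:
Executing turtle program step by step:
Start: pos=(0,0), heading=0, pen down
FD 16: (0,0) -> (16,0) [heading=0, draw]
LT 150: heading 0 -> 150
BK 12: (16,0) -> (26.392,-6) [heading=150, draw]
LT 30: heading 150 -> 180
FD 20: (26.392,-6) -> (6.392,-6) [heading=180, draw]
PD: pen down
PU: pen up
RT 90: heading 180 -> 90
LT 59: heading 90 -> 149
RT 115: heading 149 -> 34
LT 90: heading 34 -> 124
BK 20: (6.392,-6) -> (17.576,-22.581) [heading=124, move]
Final: pos=(17.576,-22.581), heading=124, 3 segment(s) drawn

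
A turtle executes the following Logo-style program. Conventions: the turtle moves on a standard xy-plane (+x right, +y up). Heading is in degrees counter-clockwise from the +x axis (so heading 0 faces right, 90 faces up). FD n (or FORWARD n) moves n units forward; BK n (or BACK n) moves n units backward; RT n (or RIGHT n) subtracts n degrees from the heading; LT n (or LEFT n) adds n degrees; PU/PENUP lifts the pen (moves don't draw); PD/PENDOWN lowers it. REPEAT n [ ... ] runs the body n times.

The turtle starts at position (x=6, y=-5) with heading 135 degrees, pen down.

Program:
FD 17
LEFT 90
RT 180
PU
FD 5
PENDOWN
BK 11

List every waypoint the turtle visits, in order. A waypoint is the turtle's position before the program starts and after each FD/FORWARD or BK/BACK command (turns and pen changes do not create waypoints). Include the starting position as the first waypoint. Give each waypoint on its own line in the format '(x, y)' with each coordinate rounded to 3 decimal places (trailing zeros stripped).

Executing turtle program step by step:
Start: pos=(6,-5), heading=135, pen down
FD 17: (6,-5) -> (-6.021,7.021) [heading=135, draw]
LT 90: heading 135 -> 225
RT 180: heading 225 -> 45
PU: pen up
FD 5: (-6.021,7.021) -> (-2.485,10.556) [heading=45, move]
PD: pen down
BK 11: (-2.485,10.556) -> (-10.263,2.778) [heading=45, draw]
Final: pos=(-10.263,2.778), heading=45, 2 segment(s) drawn
Waypoints (4 total):
(6, -5)
(-6.021, 7.021)
(-2.485, 10.556)
(-10.263, 2.778)

Answer: (6, -5)
(-6.021, 7.021)
(-2.485, 10.556)
(-10.263, 2.778)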